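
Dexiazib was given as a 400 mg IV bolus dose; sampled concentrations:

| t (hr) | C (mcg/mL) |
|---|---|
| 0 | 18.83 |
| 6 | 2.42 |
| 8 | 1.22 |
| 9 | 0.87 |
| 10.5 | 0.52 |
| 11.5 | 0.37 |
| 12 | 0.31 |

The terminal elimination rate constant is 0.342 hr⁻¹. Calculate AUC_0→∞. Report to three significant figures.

AUC = 71.0 mcg/mL·hr

Trapezoidal AUC_0→12:
  [0→6]: (18.83+2.42)/2 × 6 = 63.75
  [6→8]: (2.42+1.22)/2 × 2 = 3.64
  [8→9]: (1.22+0.87)/2 × 1 = 1.045
  [9→10.5]: (0.87+0.52)/2 × 1.5 = 1.0425
  [10.5→11.5]: (0.52+0.37)/2 × 1 = 0.445
  [11.5→12]: (0.37+0.31)/2 × 0.5 = 0.17
  Sum = 70.0925 mcg/mL·hr
Extrapolated tail: C_last / k_e = 0.31 / 0.342 = 0.906
AUC_0→∞ = 70.0925 + 0.906 = 70.9985 mcg/mL·hr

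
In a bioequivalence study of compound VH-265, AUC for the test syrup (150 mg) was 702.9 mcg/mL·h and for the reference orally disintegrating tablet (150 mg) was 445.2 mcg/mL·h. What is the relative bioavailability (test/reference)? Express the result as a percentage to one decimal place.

F_rel = 157.9%

F_rel = (AUC_test/D_test) / (AUC_ref/D_ref)
      = (702.9/150) / (445.2/150)
      = 4.686 / 2.968 = 1.5788 = 157.88%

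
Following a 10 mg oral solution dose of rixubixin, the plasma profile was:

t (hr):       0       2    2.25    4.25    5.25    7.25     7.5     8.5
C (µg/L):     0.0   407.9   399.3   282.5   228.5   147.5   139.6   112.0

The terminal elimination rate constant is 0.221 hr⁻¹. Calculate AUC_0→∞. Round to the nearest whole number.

AUC = 2491 µg/L·hr

Trapezoidal AUC_0→8.5:
  [0→2]: (0.0+407.9)/2 × 2 = 407.9
  [2→2.25]: (407.9+399.3)/2 × 0.25 = 100.9
  [2.25→4.25]: (399.3+282.5)/2 × 2 = 681.8
  [4.25→5.25]: (282.5+228.5)/2 × 1 = 255.5
  [5.25→7.25]: (228.5+147.5)/2 × 2 = 376.0
  [7.25→7.5]: (147.5+139.6)/2 × 0.25 = 35.8875
  [7.5→8.5]: (139.6+112.0)/2 × 1 = 125.8
  Sum = 1983.7875 µg/L·hr
Extrapolated tail: C_last / k_e = 112.0 / 0.221 = 506.787
AUC_0→∞ = 1983.7875 + 506.787 = 2490.5745 µg/L·hr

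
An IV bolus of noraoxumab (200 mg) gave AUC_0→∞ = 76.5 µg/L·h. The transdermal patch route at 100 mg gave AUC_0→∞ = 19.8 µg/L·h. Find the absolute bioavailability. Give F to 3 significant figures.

F = 0.518

F = (AUC_ev / D_ev) / (AUC_iv / D_iv)
  = (19.8/100) / (76.5/200)
  = 0.198 / 0.3825 = 0.5176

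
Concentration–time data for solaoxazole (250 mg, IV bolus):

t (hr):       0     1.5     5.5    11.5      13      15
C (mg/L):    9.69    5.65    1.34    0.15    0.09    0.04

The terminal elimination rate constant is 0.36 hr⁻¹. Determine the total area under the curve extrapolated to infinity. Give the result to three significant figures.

AUC = 30.4 mg/L·hr

Trapezoidal AUC_0→15:
  [0→1.5]: (9.69+5.65)/2 × 1.5 = 11.505
  [1.5→5.5]: (5.65+1.34)/2 × 4 = 13.98
  [5.5→11.5]: (1.34+0.15)/2 × 6 = 4.47
  [11.5→13]: (0.15+0.09)/2 × 1.5 = 0.18
  [13→15]: (0.09+0.04)/2 × 2 = 0.13
  Sum = 30.265 mg/L·hr
Extrapolated tail: C_last / k_e = 0.04 / 0.36 = 0.111
AUC_0→∞ = 30.265 + 0.111 = 30.376 mg/L·hr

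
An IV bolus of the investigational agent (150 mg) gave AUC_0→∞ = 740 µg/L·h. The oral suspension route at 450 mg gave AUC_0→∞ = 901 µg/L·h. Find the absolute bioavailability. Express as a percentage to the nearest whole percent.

F = (AUC_ev / D_ev) / (AUC_iv / D_iv)
  = (901/450) / (740/150)
  = 2.00222 / 4.93333 = 0.4059
  = 40.59%

F = 41%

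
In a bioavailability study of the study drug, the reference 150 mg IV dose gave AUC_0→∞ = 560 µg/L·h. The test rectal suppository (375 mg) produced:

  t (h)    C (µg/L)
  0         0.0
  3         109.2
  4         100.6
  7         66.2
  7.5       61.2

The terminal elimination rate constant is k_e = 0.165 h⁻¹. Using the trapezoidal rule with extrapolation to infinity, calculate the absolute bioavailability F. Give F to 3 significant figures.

Trapezoidal AUC_0→7.5 (rectal suppository):
  [0→3]: (0.0+109.2)/2 × 3 = 163.8
  [3→4]: (109.2+100.6)/2 × 1 = 104.9
  [4→7]: (100.6+66.2)/2 × 3 = 250.2
  [7→7.5]: (66.2+61.2)/2 × 0.5 = 31.85
  Sum = 550.75 µg/L·h
Tail: C_last/k_e = 61.2/0.165 = 370.909
AUC_0→∞ (rectal suppository) = 550.75 + 370.909 = 921.659 µg/L·h
F = (AUC_ev/D_ev)/(AUC_iv/D_iv) = (921.659/375)/(560/150) = 2.45776/3.73333 = 0.6583

F = 0.658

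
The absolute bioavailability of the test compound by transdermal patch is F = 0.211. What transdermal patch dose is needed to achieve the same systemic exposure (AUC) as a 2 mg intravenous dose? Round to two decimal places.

For equal systemic exposure: F × D_ev = D_iv
D_ev = D_iv / F = 2 / 0.211 = 9.47867 mg

D_transdermal = 9.48 mg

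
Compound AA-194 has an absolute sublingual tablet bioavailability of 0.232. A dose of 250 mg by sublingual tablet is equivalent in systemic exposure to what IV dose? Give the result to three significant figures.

D_iv = 58.0 mg

Systemic exposure from an extravascular dose = F × D_ev, so the equivalent IV dose is F × D_ev.
D_iv = F × D_ev = 0.232 × 250 = 58 mg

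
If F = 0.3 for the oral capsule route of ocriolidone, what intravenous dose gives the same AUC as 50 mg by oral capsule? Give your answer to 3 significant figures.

Systemic exposure from an extravascular dose = F × D_ev, so the equivalent IV dose is F × D_ev.
D_iv = F × D_ev = 0.3 × 50 = 15 mg

D_iv = 15.0 mg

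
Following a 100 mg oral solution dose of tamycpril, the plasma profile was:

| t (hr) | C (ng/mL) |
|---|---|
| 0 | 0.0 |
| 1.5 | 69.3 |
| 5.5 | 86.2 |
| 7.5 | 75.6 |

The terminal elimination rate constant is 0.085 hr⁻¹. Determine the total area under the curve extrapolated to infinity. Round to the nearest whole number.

Trapezoidal AUC_0→7.5:
  [0→1.5]: (0.0+69.3)/2 × 1.5 = 51.975
  [1.5→5.5]: (69.3+86.2)/2 × 4 = 311.0
  [5.5→7.5]: (86.2+75.6)/2 × 2 = 161.8
  Sum = 524.775 ng/mL·hr
Extrapolated tail: C_last / k_e = 75.6 / 0.085 = 889.412
AUC_0→∞ = 524.775 + 889.412 = 1414.187 ng/mL·hr

AUC = 1414 ng/mL·hr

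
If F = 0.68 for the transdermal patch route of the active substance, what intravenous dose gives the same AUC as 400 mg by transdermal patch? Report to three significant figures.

D_iv = 272 mg

Systemic exposure from an extravascular dose = F × D_ev, so the equivalent IV dose is F × D_ev.
D_iv = F × D_ev = 0.68 × 400 = 272 mg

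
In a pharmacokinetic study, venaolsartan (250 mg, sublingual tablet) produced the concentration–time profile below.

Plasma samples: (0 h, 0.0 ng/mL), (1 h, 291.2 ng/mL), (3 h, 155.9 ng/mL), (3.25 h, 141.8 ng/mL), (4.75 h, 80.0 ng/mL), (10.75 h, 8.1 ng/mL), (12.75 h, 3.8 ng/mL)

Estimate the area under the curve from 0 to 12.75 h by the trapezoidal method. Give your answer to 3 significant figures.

AUC = 1070 ng/mL·h

Trapezoidal AUC_0→12.75:
  [0→1]: (0.0+291.2)/2 × 1 = 145.6
  [1→3]: (291.2+155.9)/2 × 2 = 447.1
  [3→3.25]: (155.9+141.8)/2 × 0.25 = 37.2125
  [3.25→4.75]: (141.8+80.0)/2 × 1.5 = 166.35
  [4.75→10.75]: (80.0+8.1)/2 × 6 = 264.3
  [10.75→12.75]: (8.1+3.8)/2 × 2 = 11.9
  Sum = 1072.4625 ng/mL·h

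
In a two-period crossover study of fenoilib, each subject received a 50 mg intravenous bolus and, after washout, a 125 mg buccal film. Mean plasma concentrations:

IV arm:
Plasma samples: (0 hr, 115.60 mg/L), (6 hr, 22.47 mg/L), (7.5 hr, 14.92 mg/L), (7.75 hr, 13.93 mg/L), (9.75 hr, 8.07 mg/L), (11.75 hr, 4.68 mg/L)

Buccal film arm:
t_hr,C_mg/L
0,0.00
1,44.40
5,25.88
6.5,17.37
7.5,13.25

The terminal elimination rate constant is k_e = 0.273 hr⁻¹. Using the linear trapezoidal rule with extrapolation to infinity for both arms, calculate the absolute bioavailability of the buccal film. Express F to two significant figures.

Trapezoidal AUC_0→11.75 (IV):
  [0→6]: (115.60+22.47)/2 × 6 = 414.21
  [6→7.5]: (22.47+14.92)/2 × 1.5 = 28.0425
  [7.5→7.75]: (14.92+13.93)/2 × 0.25 = 3.60625
  [7.75→9.75]: (13.93+8.07)/2 × 2 = 22.0
  [9.75→11.75]: (8.07+4.68)/2 × 2 = 12.75
  Sum = 480.60875 mg/L·hr
IV tail: 4.68/0.273 = 17.143; AUC_iv,0→∞ = 480.60875 + 17.143 = 497.75175 mg/L·hr
Trapezoidal AUC_0→7.5 (buccal film):
  [0→1]: (0.00+44.40)/2 × 1 = 22.2
  [1→5]: (44.40+25.88)/2 × 4 = 140.56
  [5→6.5]: (25.88+17.37)/2 × 1.5 = 32.4375
  [6.5→7.5]: (17.37+13.25)/2 × 1 = 15.31
  Sum = 210.5075 mg/L·hr
buccal film tail: 13.25/0.273 = 48.535; AUC_ev,0→∞ = 210.5075 + 48.535 = 259.0425 mg/L·hr
F = (AUC_ev/D_ev)/(AUC_iv/D_iv) = (259.0425/125)/(497.75175/50) = 2.07234/9.955035 = 0.2082

F = 0.21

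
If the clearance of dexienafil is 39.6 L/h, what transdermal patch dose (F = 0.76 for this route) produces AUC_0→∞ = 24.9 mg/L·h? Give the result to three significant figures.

Dose = CL × AUC_0→∞ / F
     = 39.6 × 24.9 / 0.76 = 1297.42 mg

Dose = 1300 mg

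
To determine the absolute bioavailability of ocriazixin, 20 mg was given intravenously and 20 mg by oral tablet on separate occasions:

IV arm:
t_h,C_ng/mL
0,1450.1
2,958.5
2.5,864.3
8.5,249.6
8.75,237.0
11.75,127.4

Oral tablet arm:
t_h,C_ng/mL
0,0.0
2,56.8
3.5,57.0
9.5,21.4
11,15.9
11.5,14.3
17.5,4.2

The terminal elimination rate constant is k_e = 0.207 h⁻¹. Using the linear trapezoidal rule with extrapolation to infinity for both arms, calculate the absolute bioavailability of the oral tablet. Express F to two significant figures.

Trapezoidal AUC_0→11.75 (IV):
  [0→2]: (1450.1+958.5)/2 × 2 = 2408.6
  [2→2.5]: (958.5+864.3)/2 × 0.5 = 455.7
  [2.5→8.5]: (864.3+249.6)/2 × 6 = 3341.7
  [8.5→8.75]: (249.6+237.0)/2 × 0.25 = 60.825
  [8.75→11.75]: (237.0+127.4)/2 × 3 = 546.6
  Sum = 6813.425 ng/mL·h
IV tail: 127.4/0.207 = 615.459; AUC_iv,0→∞ = 6813.425 + 615.459 = 7428.884 ng/mL·h
Trapezoidal AUC_0→17.5 (oral tablet):
  [0→2]: (0.0+56.8)/2 × 2 = 56.8
  [2→3.5]: (56.8+57.0)/2 × 1.5 = 85.35
  [3.5→9.5]: (57.0+21.4)/2 × 6 = 235.2
  [9.5→11]: (21.4+15.9)/2 × 1.5 = 27.975
  [11→11.5]: (15.9+14.3)/2 × 0.5 = 7.55
  [11.5→17.5]: (14.3+4.2)/2 × 6 = 55.5
  Sum = 468.375 ng/mL·h
oral tablet tail: 4.2/0.207 = 20.290; AUC_ev,0→∞ = 468.375 + 20.290 = 488.665 ng/mL·h
F = (AUC_ev/D_ev)/(AUC_iv/D_iv) = (488.665/20)/(7428.884/20) = 24.43325/371.4442 = 0.0658

F = 0.066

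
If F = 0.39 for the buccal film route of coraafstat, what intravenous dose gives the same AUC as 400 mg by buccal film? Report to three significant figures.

Systemic exposure from an extravascular dose = F × D_ev, so the equivalent IV dose is F × D_ev.
D_iv = F × D_ev = 0.39 × 400 = 156 mg

D_iv = 156 mg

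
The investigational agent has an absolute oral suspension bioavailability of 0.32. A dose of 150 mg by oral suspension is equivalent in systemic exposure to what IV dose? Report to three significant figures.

D_iv = 48.0 mg

Systemic exposure from an extravascular dose = F × D_ev, so the equivalent IV dose is F × D_ev.
D_iv = F × D_ev = 0.32 × 150 = 48 mg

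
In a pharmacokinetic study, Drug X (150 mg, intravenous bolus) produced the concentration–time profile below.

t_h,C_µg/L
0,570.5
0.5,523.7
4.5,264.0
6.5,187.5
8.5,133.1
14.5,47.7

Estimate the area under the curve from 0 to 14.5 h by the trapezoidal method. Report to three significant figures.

AUC = 3160 µg/L·h

Trapezoidal AUC_0→14.5:
  [0→0.5]: (570.5+523.7)/2 × 0.5 = 273.55
  [0.5→4.5]: (523.7+264.0)/2 × 4 = 1575.4
  [4.5→6.5]: (264.0+187.5)/2 × 2 = 451.5
  [6.5→8.5]: (187.5+133.1)/2 × 2 = 320.6
  [8.5→14.5]: (133.1+47.7)/2 × 6 = 542.4
  Sum = 3163.45 µg/L·h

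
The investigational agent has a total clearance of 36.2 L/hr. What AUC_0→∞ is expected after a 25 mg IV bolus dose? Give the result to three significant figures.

AUC = 0.691 mg/L·hr

AUC_0→∞ = Dose_iv / CL
        = 25 / 36.2 = 0.690608 mg/L·hr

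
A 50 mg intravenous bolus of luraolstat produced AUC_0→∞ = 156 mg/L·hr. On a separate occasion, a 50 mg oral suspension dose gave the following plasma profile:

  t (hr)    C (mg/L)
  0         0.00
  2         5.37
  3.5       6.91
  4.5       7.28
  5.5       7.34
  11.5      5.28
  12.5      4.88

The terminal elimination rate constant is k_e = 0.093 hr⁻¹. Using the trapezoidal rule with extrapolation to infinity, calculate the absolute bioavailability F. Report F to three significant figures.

Trapezoidal AUC_0→12.5 (oral suspension):
  [0→2]: (0.00+5.37)/2 × 2 = 5.37
  [2→3.5]: (5.37+6.91)/2 × 1.5 = 9.21
  [3.5→4.5]: (6.91+7.28)/2 × 1 = 7.095
  [4.5→5.5]: (7.28+7.34)/2 × 1 = 7.31
  [5.5→11.5]: (7.34+5.28)/2 × 6 = 37.86
  [11.5→12.5]: (5.28+4.88)/2 × 1 = 5.08
  Sum = 71.925 mg/L·hr
Tail: C_last/k_e = 4.88/0.093 = 52.473
AUC_0→∞ (oral suspension) = 71.925 + 52.473 = 124.398 mg/L·hr
F = (AUC_ev/D_ev)/(AUC_iv/D_iv) = (124.398/50)/(156/50) = 2.48796/3.12 = 0.7974

F = 0.797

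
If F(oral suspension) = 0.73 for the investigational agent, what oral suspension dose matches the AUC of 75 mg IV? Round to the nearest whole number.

For equal systemic exposure: F × D_ev = D_iv
D_ev = D_iv / F = 75 / 0.73 = 102.74 mg

D_oral = 103 mg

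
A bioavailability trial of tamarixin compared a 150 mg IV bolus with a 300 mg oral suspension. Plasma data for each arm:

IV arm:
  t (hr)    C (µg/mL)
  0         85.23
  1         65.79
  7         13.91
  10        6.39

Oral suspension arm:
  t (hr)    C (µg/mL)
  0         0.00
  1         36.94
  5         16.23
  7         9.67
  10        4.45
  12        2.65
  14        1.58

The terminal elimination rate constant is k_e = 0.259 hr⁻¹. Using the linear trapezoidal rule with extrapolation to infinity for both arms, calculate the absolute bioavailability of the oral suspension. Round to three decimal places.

Trapezoidal AUC_0→10 (IV):
  [0→1]: (85.23+65.79)/2 × 1 = 75.51
  [1→7]: (65.79+13.91)/2 × 6 = 239.1
  [7→10]: (13.91+6.39)/2 × 3 = 30.45
  Sum = 345.06 µg/mL·hr
IV tail: 6.39/0.259 = 24.672; AUC_iv,0→∞ = 345.06 + 24.672 = 369.732 µg/mL·hr
Trapezoidal AUC_0→14 (oral suspension):
  [0→1]: (0.00+36.94)/2 × 1 = 18.47
  [1→5]: (36.94+16.23)/2 × 4 = 106.34
  [5→7]: (16.23+9.67)/2 × 2 = 25.9
  [7→10]: (9.67+4.45)/2 × 3 = 21.18
  [10→12]: (4.45+2.65)/2 × 2 = 7.1
  [12→14]: (2.65+1.58)/2 × 2 = 4.23
  Sum = 183.22 µg/mL·hr
oral suspension tail: 1.58/0.259 = 6.100; AUC_ev,0→∞ = 183.22 + 6.100 = 189.32 µg/mL·hr
F = (AUC_ev/D_ev)/(AUC_iv/D_iv) = (189.32/300)/(369.732/150) = 0.631067/2.46488 = 0.2560

F = 0.256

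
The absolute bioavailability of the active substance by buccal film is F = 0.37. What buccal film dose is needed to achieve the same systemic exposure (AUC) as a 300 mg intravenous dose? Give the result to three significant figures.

For equal systemic exposure: F × D_ev = D_iv
D_ev = D_iv / F = 300 / 0.37 = 810.811 mg

D_buccal = 811 mg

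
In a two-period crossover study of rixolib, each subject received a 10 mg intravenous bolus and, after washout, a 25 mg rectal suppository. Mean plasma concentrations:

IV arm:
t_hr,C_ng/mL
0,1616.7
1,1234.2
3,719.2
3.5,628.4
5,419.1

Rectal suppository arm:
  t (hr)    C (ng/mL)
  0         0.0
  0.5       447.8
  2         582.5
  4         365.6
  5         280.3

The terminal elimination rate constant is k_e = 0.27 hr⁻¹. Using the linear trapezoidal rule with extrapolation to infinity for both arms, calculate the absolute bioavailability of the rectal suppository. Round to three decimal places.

Trapezoidal AUC_0→5 (IV):
  [0→1]: (1616.7+1234.2)/2 × 1 = 1425.45
  [1→3]: (1234.2+719.2)/2 × 2 = 1953.4
  [3→3.5]: (719.2+628.4)/2 × 0.5 = 336.9
  [3.5→5]: (628.4+419.1)/2 × 1.5 = 785.625
  Sum = 4501.375 ng/mL·hr
IV tail: 419.1/0.27 = 1552.222; AUC_iv,0→∞ = 4501.375 + 1552.222 = 6053.597 ng/mL·hr
Trapezoidal AUC_0→5 (rectal suppository):
  [0→0.5]: (0.0+447.8)/2 × 0.5 = 111.95
  [0.5→2]: (447.8+582.5)/2 × 1.5 = 772.725
  [2→4]: (582.5+365.6)/2 × 2 = 948.1
  [4→5]: (365.6+280.3)/2 × 1 = 322.95
  Sum = 2155.725 ng/mL·hr
rectal suppository tail: 280.3/0.27 = 1038.148; AUC_ev,0→∞ = 2155.725 + 1038.148 = 3193.873 ng/mL·hr
F = (AUC_ev/D_ev)/(AUC_iv/D_iv) = (3193.873/25)/(6053.597/10) = 127.75492/605.3597 = 0.2110

F = 0.211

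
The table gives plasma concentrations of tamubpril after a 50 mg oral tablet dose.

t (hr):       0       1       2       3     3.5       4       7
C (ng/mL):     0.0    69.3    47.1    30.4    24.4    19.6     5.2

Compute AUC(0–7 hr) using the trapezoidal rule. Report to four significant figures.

AUC = 193.5 ng/mL·hr

Trapezoidal AUC_0→7:
  [0→1]: (0.0+69.3)/2 × 1 = 34.65
  [1→2]: (69.3+47.1)/2 × 1 = 58.2
  [2→3]: (47.1+30.4)/2 × 1 = 38.75
  [3→3.5]: (30.4+24.4)/2 × 0.5 = 13.7
  [3.5→4]: (24.4+19.6)/2 × 0.5 = 11.0
  [4→7]: (19.6+5.2)/2 × 3 = 37.2
  Sum = 193.5 ng/mL·hr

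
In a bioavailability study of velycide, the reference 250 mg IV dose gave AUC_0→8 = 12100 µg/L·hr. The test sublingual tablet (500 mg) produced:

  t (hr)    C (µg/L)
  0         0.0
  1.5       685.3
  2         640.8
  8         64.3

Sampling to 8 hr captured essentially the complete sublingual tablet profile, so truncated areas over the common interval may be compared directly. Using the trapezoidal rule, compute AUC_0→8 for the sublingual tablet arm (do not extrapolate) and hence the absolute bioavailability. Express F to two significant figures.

Trapezoidal AUC_0→8 (sublingual tablet):
  [0→1.5]: (0.0+685.3)/2 × 1.5 = 513.975
  [1.5→2]: (685.3+640.8)/2 × 0.5 = 331.525
  [2→8]: (640.8+64.3)/2 × 6 = 2115.3
  Sum = 2960.8 µg/L·hr
F = (AUC_ev/D_ev)/(AUC_iv/D_iv) = (2960.8/500)/(12100/250) = 5.9216/48.4 = 0.1223

F = 0.12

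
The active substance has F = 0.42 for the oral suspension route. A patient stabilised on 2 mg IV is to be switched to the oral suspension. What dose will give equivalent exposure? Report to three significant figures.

D_oral = 4.76 mg

For equal systemic exposure: F × D_ev = D_iv
D_ev = D_iv / F = 2 / 0.42 = 4.7619 mg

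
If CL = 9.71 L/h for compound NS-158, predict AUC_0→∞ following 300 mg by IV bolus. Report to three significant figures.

AUC = 30.9 mg/L·h

AUC_0→∞ = Dose_iv / CL
        = 300 / 9.71 = 30.896 mg/L·h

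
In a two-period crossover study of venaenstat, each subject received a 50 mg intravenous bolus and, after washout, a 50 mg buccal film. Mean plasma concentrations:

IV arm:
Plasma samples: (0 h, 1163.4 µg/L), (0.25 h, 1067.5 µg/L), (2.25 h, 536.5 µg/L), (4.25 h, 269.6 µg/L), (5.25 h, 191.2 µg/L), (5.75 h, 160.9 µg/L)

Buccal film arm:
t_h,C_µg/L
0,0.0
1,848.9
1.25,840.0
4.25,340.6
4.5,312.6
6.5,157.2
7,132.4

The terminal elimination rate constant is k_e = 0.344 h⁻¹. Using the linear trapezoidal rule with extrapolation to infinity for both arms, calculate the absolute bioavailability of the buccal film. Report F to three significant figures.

Trapezoidal AUC_0→5.75 (IV):
  [0→0.25]: (1163.4+1067.5)/2 × 0.25 = 278.8625
  [0.25→2.25]: (1067.5+536.5)/2 × 2 = 1604.0
  [2.25→4.25]: (536.5+269.6)/2 × 2 = 806.1
  [4.25→5.25]: (269.6+191.2)/2 × 1 = 230.4
  [5.25→5.75]: (191.2+160.9)/2 × 0.5 = 88.025
  Sum = 3007.3875 µg/L·h
IV tail: 160.9/0.344 = 467.733; AUC_iv,0→∞ = 3007.3875 + 467.733 = 3475.1205 µg/L·h
Trapezoidal AUC_0→7 (buccal film):
  [0→1]: (0.0+848.9)/2 × 1 = 424.45
  [1→1.25]: (848.9+840.0)/2 × 0.25 = 211.1125
  [1.25→4.25]: (840.0+340.6)/2 × 3 = 1770.9
  [4.25→4.5]: (340.6+312.6)/2 × 0.25 = 81.65
  [4.5→6.5]: (312.6+157.2)/2 × 2 = 469.8
  [6.5→7]: (157.2+132.4)/2 × 0.5 = 72.4
  Sum = 3030.3125 µg/L·h
buccal film tail: 132.4/0.344 = 384.884; AUC_ev,0→∞ = 3030.3125 + 384.884 = 3415.1965 µg/L·h
F = (AUC_ev/D_ev)/(AUC_iv/D_iv) = (3415.1965/50)/(3475.1205/50) = 68.30393/69.50241 = 0.9828

F = 0.983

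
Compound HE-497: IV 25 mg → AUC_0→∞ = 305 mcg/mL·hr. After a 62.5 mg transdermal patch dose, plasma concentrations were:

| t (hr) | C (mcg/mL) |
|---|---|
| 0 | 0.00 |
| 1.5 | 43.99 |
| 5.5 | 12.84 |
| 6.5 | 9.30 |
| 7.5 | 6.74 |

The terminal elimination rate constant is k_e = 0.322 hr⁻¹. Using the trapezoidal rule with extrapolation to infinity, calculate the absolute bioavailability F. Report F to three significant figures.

F = 0.245

Trapezoidal AUC_0→7.5 (transdermal patch):
  [0→1.5]: (0.00+43.99)/2 × 1.5 = 32.9925
  [1.5→5.5]: (43.99+12.84)/2 × 4 = 113.66
  [5.5→6.5]: (12.84+9.30)/2 × 1 = 11.07
  [6.5→7.5]: (9.30+6.74)/2 × 1 = 8.02
  Sum = 165.7425 mcg/mL·hr
Tail: C_last/k_e = 6.74/0.322 = 20.932
AUC_0→∞ (transdermal patch) = 165.7425 + 20.932 = 186.6745 mcg/mL·hr
F = (AUC_ev/D_ev)/(AUC_iv/D_iv) = (186.6745/62.5)/(305/25) = 2.986792/12.2 = 0.2448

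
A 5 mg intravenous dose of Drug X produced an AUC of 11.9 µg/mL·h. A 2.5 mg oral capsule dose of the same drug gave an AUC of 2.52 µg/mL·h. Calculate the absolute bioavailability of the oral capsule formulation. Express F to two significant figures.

F = 0.42

F = (AUC_ev / D_ev) / (AUC_iv / D_iv)
  = (2.52/2.5) / (11.9/5)
  = 1.008 / 2.38 = 0.4235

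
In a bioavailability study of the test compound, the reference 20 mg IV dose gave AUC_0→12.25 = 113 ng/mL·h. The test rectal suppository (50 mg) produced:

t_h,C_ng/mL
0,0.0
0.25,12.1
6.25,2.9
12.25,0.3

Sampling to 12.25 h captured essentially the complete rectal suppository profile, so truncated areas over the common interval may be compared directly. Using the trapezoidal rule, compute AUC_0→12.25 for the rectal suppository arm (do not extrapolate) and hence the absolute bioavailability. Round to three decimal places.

Trapezoidal AUC_0→12.25 (rectal suppository):
  [0→0.25]: (0.0+12.1)/2 × 0.25 = 1.5125
  [0.25→6.25]: (12.1+2.9)/2 × 6 = 45.0
  [6.25→12.25]: (2.9+0.3)/2 × 6 = 9.6
  Sum = 56.1125 ng/mL·h
F = (AUC_ev/D_ev)/(AUC_iv/D_iv) = (56.1125/50)/(113/20) = 1.12225/5.65 = 0.1986

F = 0.199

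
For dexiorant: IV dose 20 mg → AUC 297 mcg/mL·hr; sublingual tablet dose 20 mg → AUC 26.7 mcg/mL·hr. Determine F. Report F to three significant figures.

F = 0.0899

F = (AUC_ev / D_ev) / (AUC_iv / D_iv)
  = (26.7/20) / (297/20)
  = 1.335 / 14.85 = 0.0899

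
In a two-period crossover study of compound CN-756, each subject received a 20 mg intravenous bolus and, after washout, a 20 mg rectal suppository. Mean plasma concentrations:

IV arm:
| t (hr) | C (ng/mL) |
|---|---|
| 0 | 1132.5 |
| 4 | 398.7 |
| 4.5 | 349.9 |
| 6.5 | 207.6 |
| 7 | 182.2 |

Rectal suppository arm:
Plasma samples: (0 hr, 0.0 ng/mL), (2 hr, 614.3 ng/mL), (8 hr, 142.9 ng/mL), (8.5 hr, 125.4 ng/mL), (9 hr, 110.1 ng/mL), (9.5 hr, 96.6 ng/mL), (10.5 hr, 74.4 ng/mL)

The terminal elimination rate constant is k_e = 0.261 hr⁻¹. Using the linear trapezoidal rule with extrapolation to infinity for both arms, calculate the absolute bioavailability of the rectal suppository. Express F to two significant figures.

F = 0.75

Trapezoidal AUC_0→7 (IV):
  [0→4]: (1132.5+398.7)/2 × 4 = 3062.4
  [4→4.5]: (398.7+349.9)/2 × 0.5 = 187.15
  [4.5→6.5]: (349.9+207.6)/2 × 2 = 557.5
  [6.5→7]: (207.6+182.2)/2 × 0.5 = 97.45
  Sum = 3904.5 ng/mL·hr
IV tail: 182.2/0.261 = 698.084; AUC_iv,0→∞ = 3904.5 + 698.084 = 4602.584 ng/mL·hr
Trapezoidal AUC_0→10.5 (rectal suppository):
  [0→2]: (0.0+614.3)/2 × 2 = 614.3
  [2→8]: (614.3+142.9)/2 × 6 = 2271.6
  [8→8.5]: (142.9+125.4)/2 × 0.5 = 67.075
  [8.5→9]: (125.4+110.1)/2 × 0.5 = 58.875
  [9→9.5]: (110.1+96.6)/2 × 0.5 = 51.675
  [9.5→10.5]: (96.6+74.4)/2 × 1 = 85.5
  Sum = 3149.025 ng/mL·hr
rectal suppository tail: 74.4/0.261 = 285.057; AUC_ev,0→∞ = 3149.025 + 285.057 = 3434.082 ng/mL·hr
F = (AUC_ev/D_ev)/(AUC_iv/D_iv) = (3434.082/20)/(4602.584/20) = 171.7041/230.1292 = 0.7461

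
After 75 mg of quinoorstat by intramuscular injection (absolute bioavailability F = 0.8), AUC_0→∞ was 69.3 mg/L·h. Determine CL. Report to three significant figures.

CL = F × Dose / AUC_0→∞
   = 0.8 × 75 / 69.3 = 0.865801 L/h

CL = 0.866 L/h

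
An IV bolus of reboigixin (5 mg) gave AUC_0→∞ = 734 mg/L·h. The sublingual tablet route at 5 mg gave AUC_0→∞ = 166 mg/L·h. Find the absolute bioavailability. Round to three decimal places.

F = 0.226

F = (AUC_ev / D_ev) / (AUC_iv / D_iv)
  = (166/5) / (734/5)
  = 33.2 / 146.8 = 0.2262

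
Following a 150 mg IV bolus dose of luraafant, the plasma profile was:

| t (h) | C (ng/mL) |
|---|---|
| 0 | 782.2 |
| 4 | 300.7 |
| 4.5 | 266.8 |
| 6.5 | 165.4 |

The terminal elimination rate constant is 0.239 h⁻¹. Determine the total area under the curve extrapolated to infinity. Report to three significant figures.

Trapezoidal AUC_0→6.5:
  [0→4]: (782.2+300.7)/2 × 4 = 2165.8
  [4→4.5]: (300.7+266.8)/2 × 0.5 = 141.875
  [4.5→6.5]: (266.8+165.4)/2 × 2 = 432.2
  Sum = 2739.875 ng/mL·h
Extrapolated tail: C_last / k_e = 165.4 / 0.239 = 692.050
AUC_0→∞ = 2739.875 + 692.050 = 3431.925 ng/mL·h

AUC = 3430 ng/mL·h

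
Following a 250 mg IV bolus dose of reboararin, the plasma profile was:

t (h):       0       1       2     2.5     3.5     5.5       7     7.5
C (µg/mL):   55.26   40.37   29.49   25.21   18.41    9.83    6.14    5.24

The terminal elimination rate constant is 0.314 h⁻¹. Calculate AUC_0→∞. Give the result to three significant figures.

AUC = 178 µg/mL·h

Trapezoidal AUC_0→7.5:
  [0→1]: (55.26+40.37)/2 × 1 = 47.815
  [1→2]: (40.37+29.49)/2 × 1 = 34.93
  [2→2.5]: (29.49+25.21)/2 × 0.5 = 13.675
  [2.5→3.5]: (25.21+18.41)/2 × 1 = 21.81
  [3.5→5.5]: (18.41+9.83)/2 × 2 = 28.24
  [5.5→7]: (9.83+6.14)/2 × 1.5 = 11.9775
  [7→7.5]: (6.14+5.24)/2 × 0.5 = 2.845
  Sum = 161.2925 µg/mL·h
Extrapolated tail: C_last / k_e = 5.24 / 0.314 = 16.688
AUC_0→∞ = 161.2925 + 16.688 = 177.9805 µg/mL·h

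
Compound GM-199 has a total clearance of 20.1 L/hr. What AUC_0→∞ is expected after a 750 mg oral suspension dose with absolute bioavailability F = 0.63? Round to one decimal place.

AUC_0→∞ = F × Dose / CL
        = 0.63 × 750 / 20.1 = 23.5075 mg/L·hr

AUC = 23.5 mg/L·hr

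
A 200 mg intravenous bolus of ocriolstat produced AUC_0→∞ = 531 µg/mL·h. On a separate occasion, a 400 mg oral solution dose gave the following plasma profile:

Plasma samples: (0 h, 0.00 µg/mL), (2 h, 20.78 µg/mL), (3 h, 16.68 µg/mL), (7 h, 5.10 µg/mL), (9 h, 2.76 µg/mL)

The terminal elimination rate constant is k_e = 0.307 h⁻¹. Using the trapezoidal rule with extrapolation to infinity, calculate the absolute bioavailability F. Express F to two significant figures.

F = 0.094

Trapezoidal AUC_0→9 (oral solution):
  [0→2]: (0.00+20.78)/2 × 2 = 20.78
  [2→3]: (20.78+16.68)/2 × 1 = 18.73
  [3→7]: (16.68+5.10)/2 × 4 = 43.56
  [7→9]: (5.10+2.76)/2 × 2 = 7.86
  Sum = 90.93 µg/mL·h
Tail: C_last/k_e = 2.76/0.307 = 8.990
AUC_0→∞ (oral solution) = 90.93 + 8.990 = 99.92 µg/mL·h
F = (AUC_ev/D_ev)/(AUC_iv/D_iv) = (99.92/400)/(531/200) = 0.2498/2.655 = 0.0941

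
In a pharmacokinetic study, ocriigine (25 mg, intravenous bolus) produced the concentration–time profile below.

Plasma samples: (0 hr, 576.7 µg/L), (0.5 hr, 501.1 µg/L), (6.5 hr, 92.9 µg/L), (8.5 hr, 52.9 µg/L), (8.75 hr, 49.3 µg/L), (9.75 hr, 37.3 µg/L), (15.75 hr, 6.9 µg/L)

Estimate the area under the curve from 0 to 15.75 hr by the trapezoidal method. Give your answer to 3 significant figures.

AUC = 2390 µg/L·hr

Trapezoidal AUC_0→15.75:
  [0→0.5]: (576.7+501.1)/2 × 0.5 = 269.45
  [0.5→6.5]: (501.1+92.9)/2 × 6 = 1782.0
  [6.5→8.5]: (92.9+52.9)/2 × 2 = 145.8
  [8.5→8.75]: (52.9+49.3)/2 × 0.25 = 12.775
  [8.75→9.75]: (49.3+37.3)/2 × 1 = 43.3
  [9.75→15.75]: (37.3+6.9)/2 × 6 = 132.6
  Sum = 2385.925 µg/L·hr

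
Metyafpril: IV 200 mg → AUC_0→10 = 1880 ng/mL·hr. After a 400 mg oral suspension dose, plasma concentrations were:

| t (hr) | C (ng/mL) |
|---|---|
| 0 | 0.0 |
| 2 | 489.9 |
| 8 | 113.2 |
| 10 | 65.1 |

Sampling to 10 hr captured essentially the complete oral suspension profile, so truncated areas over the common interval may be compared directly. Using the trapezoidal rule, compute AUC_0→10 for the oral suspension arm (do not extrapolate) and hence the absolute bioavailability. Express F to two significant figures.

Trapezoidal AUC_0→10 (oral suspension):
  [0→2]: (0.0+489.9)/2 × 2 = 489.9
  [2→8]: (489.9+113.2)/2 × 6 = 1809.3
  [8→10]: (113.2+65.1)/2 × 2 = 178.3
  Sum = 2477.5 ng/mL·hr
F = (AUC_ev/D_ev)/(AUC_iv/D_iv) = (2477.5/400)/(1880/200) = 6.19375/9.4 = 0.6589

F = 0.66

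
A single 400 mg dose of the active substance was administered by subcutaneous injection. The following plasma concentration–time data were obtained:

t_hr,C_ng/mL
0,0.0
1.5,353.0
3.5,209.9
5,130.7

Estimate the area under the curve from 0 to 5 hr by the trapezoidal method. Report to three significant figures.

Trapezoidal AUC_0→5:
  [0→1.5]: (0.0+353.0)/2 × 1.5 = 264.75
  [1.5→3.5]: (353.0+209.9)/2 × 2 = 562.9
  [3.5→5]: (209.9+130.7)/2 × 1.5 = 255.45
  Sum = 1083.1 ng/mL·hr

AUC = 1080 ng/mL·hr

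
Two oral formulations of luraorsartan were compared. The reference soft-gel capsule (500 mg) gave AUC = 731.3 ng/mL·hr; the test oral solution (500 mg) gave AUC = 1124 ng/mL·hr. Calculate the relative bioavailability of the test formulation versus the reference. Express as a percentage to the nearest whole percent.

F_rel = (AUC_test/D_test) / (AUC_ref/D_ref)
      = (1124/500) / (731.3/500)
      = 2.248 / 1.4626 = 1.5370 = 153.70%

F_rel = 154%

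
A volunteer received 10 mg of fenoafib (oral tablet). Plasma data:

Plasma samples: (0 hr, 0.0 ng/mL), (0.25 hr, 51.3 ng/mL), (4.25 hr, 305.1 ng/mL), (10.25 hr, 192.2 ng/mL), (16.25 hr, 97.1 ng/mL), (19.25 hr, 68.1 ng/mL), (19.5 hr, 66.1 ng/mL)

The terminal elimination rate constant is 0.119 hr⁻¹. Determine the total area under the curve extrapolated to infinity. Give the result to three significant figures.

Trapezoidal AUC_0→19.5:
  [0→0.25]: (0.0+51.3)/2 × 0.25 = 6.4125
  [0.25→4.25]: (51.3+305.1)/2 × 4 = 712.8
  [4.25→10.25]: (305.1+192.2)/2 × 6 = 1491.9
  [10.25→16.25]: (192.2+97.1)/2 × 6 = 867.9
  [16.25→19.25]: (97.1+68.1)/2 × 3 = 247.8
  [19.25→19.5]: (68.1+66.1)/2 × 0.25 = 16.775
  Sum = 3343.5875 ng/mL·hr
Extrapolated tail: C_last / k_e = 66.1 / 0.119 = 555.462
AUC_0→∞ = 3343.5875 + 555.462 = 3899.0495 ng/mL·hr

AUC = 3900 ng/mL·hr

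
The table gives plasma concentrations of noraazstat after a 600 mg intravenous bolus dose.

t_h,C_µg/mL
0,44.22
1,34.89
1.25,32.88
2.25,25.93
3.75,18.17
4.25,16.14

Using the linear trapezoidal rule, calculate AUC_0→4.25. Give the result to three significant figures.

Trapezoidal AUC_0→4.25:
  [0→1]: (44.22+34.89)/2 × 1 = 39.555
  [1→1.25]: (34.89+32.88)/2 × 0.25 = 8.47125
  [1.25→2.25]: (32.88+25.93)/2 × 1 = 29.405
  [2.25→3.75]: (25.93+18.17)/2 × 1.5 = 33.075
  [3.75→4.25]: (18.17+16.14)/2 × 0.5 = 8.5775
  Sum = 119.08375 µg/mL·h

AUC = 119 µg/mL·h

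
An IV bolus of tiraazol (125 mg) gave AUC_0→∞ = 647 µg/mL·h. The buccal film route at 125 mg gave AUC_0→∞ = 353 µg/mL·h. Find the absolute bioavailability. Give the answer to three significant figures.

F = (AUC_ev / D_ev) / (AUC_iv / D_iv)
  = (353/125) / (647/125)
  = 2.824 / 5.176 = 0.5456

F = 0.546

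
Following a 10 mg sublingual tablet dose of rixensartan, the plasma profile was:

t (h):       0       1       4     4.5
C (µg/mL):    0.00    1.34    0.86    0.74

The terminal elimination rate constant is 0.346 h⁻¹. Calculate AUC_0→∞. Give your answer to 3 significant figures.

AUC = 6.51 µg/mL·h

Trapezoidal AUC_0→4.5:
  [0→1]: (0.00+1.34)/2 × 1 = 0.67
  [1→4]: (1.34+0.86)/2 × 3 = 3.3
  [4→4.5]: (0.86+0.74)/2 × 0.5 = 0.4
  Sum = 4.37 µg/mL·h
Extrapolated tail: C_last / k_e = 0.74 / 0.346 = 2.139
AUC_0→∞ = 4.37 + 2.139 = 6.509 µg/mL·h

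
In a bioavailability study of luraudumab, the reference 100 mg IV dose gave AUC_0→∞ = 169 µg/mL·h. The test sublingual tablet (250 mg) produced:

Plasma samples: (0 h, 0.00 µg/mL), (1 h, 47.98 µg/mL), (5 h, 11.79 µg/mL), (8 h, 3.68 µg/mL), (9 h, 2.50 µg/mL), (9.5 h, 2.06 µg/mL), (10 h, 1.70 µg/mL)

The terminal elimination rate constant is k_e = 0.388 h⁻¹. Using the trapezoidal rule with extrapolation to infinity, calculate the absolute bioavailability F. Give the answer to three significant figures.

F = 0.417

Trapezoidal AUC_0→10 (sublingual tablet):
  [0→1]: (0.00+47.98)/2 × 1 = 23.99
  [1→5]: (47.98+11.79)/2 × 4 = 119.54
  [5→8]: (11.79+3.68)/2 × 3 = 23.205
  [8→9]: (3.68+2.50)/2 × 1 = 3.09
  [9→9.5]: (2.50+2.06)/2 × 0.5 = 1.14
  [9.5→10]: (2.06+1.70)/2 × 0.5 = 0.94
  Sum = 171.905 µg/mL·h
Tail: C_last/k_e = 1.70/0.388 = 4.381
AUC_0→∞ (sublingual tablet) = 171.905 + 4.381 = 176.286 µg/mL·h
F = (AUC_ev/D_ev)/(AUC_iv/D_iv) = (176.286/250)/(169/100) = 0.705144/1.69 = 0.4172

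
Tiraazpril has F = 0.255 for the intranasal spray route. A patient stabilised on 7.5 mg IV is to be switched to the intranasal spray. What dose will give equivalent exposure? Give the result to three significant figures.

For equal systemic exposure: F × D_ev = D_iv
D_ev = D_iv / F = 7.5 / 0.255 = 29.4118 mg

D_intranasal = 29.4 mg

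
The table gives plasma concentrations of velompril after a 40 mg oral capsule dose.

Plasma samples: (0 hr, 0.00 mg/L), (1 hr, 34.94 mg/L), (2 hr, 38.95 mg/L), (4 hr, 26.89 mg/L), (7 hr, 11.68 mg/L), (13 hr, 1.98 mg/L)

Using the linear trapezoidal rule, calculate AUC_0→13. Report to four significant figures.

Trapezoidal AUC_0→13:
  [0→1]: (0.00+34.94)/2 × 1 = 17.47
  [1→2]: (34.94+38.95)/2 × 1 = 36.945
  [2→4]: (38.95+26.89)/2 × 2 = 65.84
  [4→7]: (26.89+11.68)/2 × 3 = 57.855
  [7→13]: (11.68+1.98)/2 × 6 = 40.98
  Sum = 219.09 mg/L·hr

AUC = 219.1 mg/L·hr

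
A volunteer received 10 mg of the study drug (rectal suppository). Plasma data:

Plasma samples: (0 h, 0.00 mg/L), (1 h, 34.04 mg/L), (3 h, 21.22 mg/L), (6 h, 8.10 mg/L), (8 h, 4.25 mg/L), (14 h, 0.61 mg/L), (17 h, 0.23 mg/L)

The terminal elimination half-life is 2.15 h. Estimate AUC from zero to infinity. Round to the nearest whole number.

Trapezoidal AUC_0→17:
  [0→1]: (0.00+34.04)/2 × 1 = 17.02
  [1→3]: (34.04+21.22)/2 × 2 = 55.26
  [3→6]: (21.22+8.10)/2 × 3 = 43.98
  [6→8]: (8.10+4.25)/2 × 2 = 12.35
  [8→14]: (4.25+0.61)/2 × 6 = 14.58
  [14→17]: (0.61+0.23)/2 × 3 = 1.26
  Sum = 144.45 mg/L·h
k_e = ln2 / t½ = 0.693147 / 2.15 = 0.3224 h^-1
Extrapolated tail: C_last / k_e = 0.23 / 0.3224 = 0.713
AUC_0→∞ = 144.45 + 0.713 = 145.163 mg/L·h

AUC = 145 mg/L·h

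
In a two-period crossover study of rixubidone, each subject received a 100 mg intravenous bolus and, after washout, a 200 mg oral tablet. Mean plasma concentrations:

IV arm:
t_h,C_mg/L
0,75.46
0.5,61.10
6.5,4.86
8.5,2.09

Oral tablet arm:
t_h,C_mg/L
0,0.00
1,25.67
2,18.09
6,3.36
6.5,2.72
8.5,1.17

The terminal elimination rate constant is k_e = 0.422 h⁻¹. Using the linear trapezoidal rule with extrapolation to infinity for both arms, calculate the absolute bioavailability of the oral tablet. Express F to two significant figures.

F = 0.18

Trapezoidal AUC_0→8.5 (IV):
  [0→0.5]: (75.46+61.10)/2 × 0.5 = 34.14
  [0.5→6.5]: (61.10+4.86)/2 × 6 = 197.88
  [6.5→8.5]: (4.86+2.09)/2 × 2 = 6.95
  Sum = 238.97 mg/L·h
IV tail: 2.09/0.422 = 4.953; AUC_iv,0→∞ = 238.97 + 4.953 = 243.923 mg/L·h
Trapezoidal AUC_0→8.5 (oral tablet):
  [0→1]: (0.00+25.67)/2 × 1 = 12.835
  [1→2]: (25.67+18.09)/2 × 1 = 21.88
  [2→6]: (18.09+3.36)/2 × 4 = 42.9
  [6→6.5]: (3.36+2.72)/2 × 0.5 = 1.52
  [6.5→8.5]: (2.72+1.17)/2 × 2 = 3.89
  Sum = 83.025 mg/L·h
oral tablet tail: 1.17/0.422 = 2.773; AUC_ev,0→∞ = 83.025 + 2.773 = 85.798 mg/L·h
F = (AUC_ev/D_ev)/(AUC_iv/D_iv) = (85.798/200)/(243.923/100) = 0.42899/2.43923 = 0.1759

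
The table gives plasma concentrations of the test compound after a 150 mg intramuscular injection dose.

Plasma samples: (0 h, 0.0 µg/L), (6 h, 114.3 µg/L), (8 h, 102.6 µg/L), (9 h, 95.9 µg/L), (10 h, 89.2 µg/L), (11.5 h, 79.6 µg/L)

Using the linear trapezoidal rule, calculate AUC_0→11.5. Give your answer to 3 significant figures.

AUC = 878 µg/L·h

Trapezoidal AUC_0→11.5:
  [0→6]: (0.0+114.3)/2 × 6 = 342.9
  [6→8]: (114.3+102.6)/2 × 2 = 216.9
  [8→9]: (102.6+95.9)/2 × 1 = 99.25
  [9→10]: (95.9+89.2)/2 × 1 = 92.55
  [10→11.5]: (89.2+79.6)/2 × 1.5 = 126.6
  Sum = 878.2 µg/L·h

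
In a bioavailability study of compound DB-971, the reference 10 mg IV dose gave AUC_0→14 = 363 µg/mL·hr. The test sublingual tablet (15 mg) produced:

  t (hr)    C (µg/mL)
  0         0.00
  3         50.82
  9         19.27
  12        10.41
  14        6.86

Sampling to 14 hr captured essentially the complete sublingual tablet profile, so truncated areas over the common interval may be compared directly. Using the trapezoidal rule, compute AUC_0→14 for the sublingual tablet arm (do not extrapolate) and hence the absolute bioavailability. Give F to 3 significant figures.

F = 0.640

Trapezoidal AUC_0→14 (sublingual tablet):
  [0→3]: (0.00+50.82)/2 × 3 = 76.23
  [3→9]: (50.82+19.27)/2 × 6 = 210.27
  [9→12]: (19.27+10.41)/2 × 3 = 44.52
  [12→14]: (10.41+6.86)/2 × 2 = 17.27
  Sum = 348.29 µg/mL·hr
F = (AUC_ev/D_ev)/(AUC_iv/D_iv) = (348.29/15)/(363/10) = 23.2193/36.3 = 0.6397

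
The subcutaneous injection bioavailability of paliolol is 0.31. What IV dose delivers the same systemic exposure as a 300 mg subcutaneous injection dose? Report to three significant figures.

Systemic exposure from an extravascular dose = F × D_ev, so the equivalent IV dose is F × D_ev.
D_iv = F × D_ev = 0.31 × 300 = 93 mg

D_iv = 93.0 mg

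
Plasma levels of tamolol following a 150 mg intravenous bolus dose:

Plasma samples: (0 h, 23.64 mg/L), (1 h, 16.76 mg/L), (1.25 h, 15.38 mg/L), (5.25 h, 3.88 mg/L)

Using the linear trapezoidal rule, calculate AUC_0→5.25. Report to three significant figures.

AUC = 62.7 mg/L·h

Trapezoidal AUC_0→5.25:
  [0→1]: (23.64+16.76)/2 × 1 = 20.2
  [1→1.25]: (16.76+15.38)/2 × 0.25 = 4.0175
  [1.25→5.25]: (15.38+3.88)/2 × 4 = 38.52
  Sum = 62.7375 mg/L·h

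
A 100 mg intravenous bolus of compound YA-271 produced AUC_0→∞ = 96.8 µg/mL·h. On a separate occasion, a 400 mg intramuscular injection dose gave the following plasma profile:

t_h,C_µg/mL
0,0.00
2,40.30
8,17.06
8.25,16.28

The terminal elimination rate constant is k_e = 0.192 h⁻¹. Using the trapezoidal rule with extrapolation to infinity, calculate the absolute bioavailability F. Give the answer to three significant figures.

Trapezoidal AUC_0→8.25 (intramuscular injection):
  [0→2]: (0.00+40.30)/2 × 2 = 40.3
  [2→8]: (40.30+17.06)/2 × 6 = 172.08
  [8→8.25]: (17.06+16.28)/2 × 0.25 = 4.1675
  Sum = 216.5475 µg/mL·h
Tail: C_last/k_e = 16.28/0.192 = 84.792
AUC_0→∞ (intramuscular injection) = 216.5475 + 84.792 = 301.3395 µg/mL·h
F = (AUC_ev/D_ev)/(AUC_iv/D_iv) = (301.3395/400)/(96.8/100) = 0.75334875/0.968 = 0.7783

F = 0.778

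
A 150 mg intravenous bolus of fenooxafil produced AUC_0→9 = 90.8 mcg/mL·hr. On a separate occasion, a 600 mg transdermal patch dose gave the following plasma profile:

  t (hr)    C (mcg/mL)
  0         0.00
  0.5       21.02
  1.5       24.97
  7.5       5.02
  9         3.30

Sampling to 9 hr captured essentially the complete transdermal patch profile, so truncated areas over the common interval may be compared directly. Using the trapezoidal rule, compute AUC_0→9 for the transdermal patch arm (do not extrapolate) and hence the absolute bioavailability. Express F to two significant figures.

F = 0.34

Trapezoidal AUC_0→9 (transdermal patch):
  [0→0.5]: (0.00+21.02)/2 × 0.5 = 5.255
  [0.5→1.5]: (21.02+24.97)/2 × 1 = 22.995
  [1.5→7.5]: (24.97+5.02)/2 × 6 = 89.97
  [7.5→9]: (5.02+3.30)/2 × 1.5 = 6.24
  Sum = 124.46 mcg/mL·hr
F = (AUC_ev/D_ev)/(AUC_iv/D_iv) = (124.46/600)/(90.8/150) = 0.207433/0.605333 = 0.3427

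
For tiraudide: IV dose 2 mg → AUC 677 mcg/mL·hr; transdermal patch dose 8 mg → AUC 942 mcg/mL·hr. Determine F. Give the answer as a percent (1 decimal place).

F = 34.8%

F = (AUC_ev / D_ev) / (AUC_iv / D_iv)
  = (942/8) / (677/2)
  = 117.75 / 338.5 = 0.3479
  = 34.79%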